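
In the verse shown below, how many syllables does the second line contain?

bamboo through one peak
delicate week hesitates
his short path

The second line: delicate(3) + week(1) + hesitates(3) = 7

7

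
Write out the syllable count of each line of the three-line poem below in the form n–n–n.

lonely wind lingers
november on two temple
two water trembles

Line 1: lonely(2) + wind(1) + lingers(2) = 5
Line 2: november(3) + on(1) + two(1) + temple(2) = 7
Line 3: two(1) + water(2) + trembles(2) = 5

5–7–5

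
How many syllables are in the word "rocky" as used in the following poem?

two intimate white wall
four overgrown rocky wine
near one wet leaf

"rocky" has 2 syllables.

2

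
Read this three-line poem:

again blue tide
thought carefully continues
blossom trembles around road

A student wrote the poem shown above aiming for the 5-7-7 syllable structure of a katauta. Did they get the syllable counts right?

Line 1: again(2) + blue(1) + tide(1) = 4 (expected 5)
Line 2: thought(1) + carefully(3) + continues(3) = 7 ✓
Line 3: blossom(2) + trembles(2) + around(2) + road(1) = 7 ✓

No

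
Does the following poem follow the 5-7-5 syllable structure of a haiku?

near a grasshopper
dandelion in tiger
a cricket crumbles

Yes

Line 1: near (1), a (1), grasshopper (3) → 5 ✓
Line 2: dandelion (4), in (1), tiger (2) → 7 ✓
Line 3: a (1), cricket (2), crumbles (2) → 5 ✓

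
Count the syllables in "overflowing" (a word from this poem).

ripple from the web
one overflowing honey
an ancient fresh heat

4

"overflowing" has 4 syllables.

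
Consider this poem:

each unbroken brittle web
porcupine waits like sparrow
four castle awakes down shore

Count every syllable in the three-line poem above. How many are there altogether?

21

Line 1: "each unbroken brittle web": 1+3+2+1 = 7
Line 2: "porcupine waits like sparrow": 3+1+1+2 = 7
Line 3: "four castle awakes down shore": 1+2+2+1+1 = 7
Total: 7 + 7 + 7 = 21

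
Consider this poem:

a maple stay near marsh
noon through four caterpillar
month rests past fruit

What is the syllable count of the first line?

6

The first line: "a maple stay near marsh": 1+2+1+1+1 = 6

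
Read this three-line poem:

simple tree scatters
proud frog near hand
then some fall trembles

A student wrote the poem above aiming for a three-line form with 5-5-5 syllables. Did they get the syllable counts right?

Line 1: "simple tree scatters": 2+1+2 = 5 ✓
Line 2: "proud frog near hand": 1+1+1+1 = 4 (expected 5)
Line 3: "then some fall trembles": 1+1+1+2 = 5 ✓

No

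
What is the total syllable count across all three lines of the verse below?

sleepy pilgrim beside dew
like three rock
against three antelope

Line 1: sleepy(2) + pilgrim(2) + beside(2) + dew(1) = 7
Line 2: like(1) + three(1) + rock(1) = 3
Line 3: against(2) + three(1) + antelope(3) = 6
Total: 7 + 3 + 6 = 16

16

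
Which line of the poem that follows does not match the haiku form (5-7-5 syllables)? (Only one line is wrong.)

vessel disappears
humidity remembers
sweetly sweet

Line 1: vessel (2), disappears (3) → 5 ✓
Line 2: humidity (4), remembers (3) → 7 ✓
Line 3: sweetly (2), sweet (1) → 3 (expected 5)

Line 3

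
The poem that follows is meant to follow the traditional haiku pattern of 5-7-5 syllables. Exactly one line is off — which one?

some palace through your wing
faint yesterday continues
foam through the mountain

Line 1: some(1) + palace(2) + through(1) + your(1) + wing(1) = 6 (expected 5)
Line 2: faint(1) + yesterday(3) + continues(3) = 7 ✓
Line 3: foam(1) + through(1) + the(1) + mountain(2) = 5 ✓

The first line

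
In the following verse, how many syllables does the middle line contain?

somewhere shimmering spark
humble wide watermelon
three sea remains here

The middle line: "humble wide watermelon": 2+1+4 = 7

7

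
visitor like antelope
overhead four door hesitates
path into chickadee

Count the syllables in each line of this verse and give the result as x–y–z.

7–8–6

Line 1: "visitor like antelope": 3+1+3 = 7
Line 2: "overhead four door hesitates": 3+1+1+3 = 8
Line 3: "path into chickadee": 1+2+3 = 6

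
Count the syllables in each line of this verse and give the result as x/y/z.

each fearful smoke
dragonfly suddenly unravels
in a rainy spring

4/9/5

Line 1: each(1) + fearful(2) + smoke(1) = 4
Line 2: dragonfly(3) + suddenly(3) + unravels(3) = 9
Line 3: in(1) + a(1) + rainy(2) + spring(1) = 5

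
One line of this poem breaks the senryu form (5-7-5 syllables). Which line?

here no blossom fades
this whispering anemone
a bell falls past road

Line 1: here (1), no (1), blossom (2), fades (1) → 5 ✓
Line 2: this (1), whispering (3), anemone (4) → 8 (expected 7)
Line 3: a (1), bell (1), falls (1), past (1), road (1) → 5 ✓

The second line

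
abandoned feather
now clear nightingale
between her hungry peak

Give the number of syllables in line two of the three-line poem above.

Line two: "now clear nightingale": 1+1+3 = 5

5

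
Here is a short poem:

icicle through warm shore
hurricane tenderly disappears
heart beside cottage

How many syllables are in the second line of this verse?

The second line: hurricane(3) + tenderly(3) + disappears(3) = 9

9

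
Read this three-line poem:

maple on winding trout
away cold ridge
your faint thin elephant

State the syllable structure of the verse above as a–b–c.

Line 1: "maple on winding trout": 2+1+2+1 = 6
Line 2: "away cold ridge": 2+1+1 = 4
Line 3: "your faint thin elephant": 1+1+1+3 = 6

6–4–6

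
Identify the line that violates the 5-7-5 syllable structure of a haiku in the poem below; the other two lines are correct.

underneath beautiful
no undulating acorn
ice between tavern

Line 1: underneath(3) + beautiful(3) = 6 (expected 5)
Line 2: no(1) + undulating(4) + acorn(2) = 7 ✓
Line 3: ice(1) + between(2) + tavern(2) = 5 ✓

The first line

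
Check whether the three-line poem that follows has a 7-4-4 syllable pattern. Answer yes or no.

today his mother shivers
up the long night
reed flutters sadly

No

Line 1: today (2), his (1), mother (2), shivers (2) → 7 ✓
Line 2: up (1), the (1), long (1), night (1) → 4 ✓
Line 3: reed (1), flutters (2), sadly (2) → 5 (expected 4)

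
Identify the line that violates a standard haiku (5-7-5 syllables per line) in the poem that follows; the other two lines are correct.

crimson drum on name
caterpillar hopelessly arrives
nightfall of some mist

Line 1: "crimson drum on name": 2+1+1+1 = 5 ✓
Line 2: "caterpillar hopelessly arrives": 4+3+2 = 9 (expected 7)
Line 3: "nightfall of some mist": 2+1+1+1 = 5 ✓

The second line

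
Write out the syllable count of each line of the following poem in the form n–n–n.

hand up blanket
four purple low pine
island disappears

Line 1: hand(1) + up(1) + blanket(2) = 4
Line 2: four(1) + purple(2) + low(1) + pine(1) = 5
Line 3: island(2) + disappears(3) = 5

4–5–5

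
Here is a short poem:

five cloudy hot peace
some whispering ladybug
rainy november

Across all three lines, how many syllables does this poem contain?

17

Line 1: five (1), cloudy (2), hot (1), peace (1) → 5
Line 2: some (1), whispering (3), ladybug (3) → 7
Line 3: rainy (2), november (3) → 5
Total: 5 + 7 + 5 = 17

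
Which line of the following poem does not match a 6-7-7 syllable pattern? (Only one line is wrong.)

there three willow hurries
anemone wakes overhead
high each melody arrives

Line 1: there (1), three (1), willow (2), hurries (2) → 6 ✓
Line 2: anemone (4), wakes (1), overhead (3) → 8 (expected 7)
Line 3: high (1), each (1), melody (3), arrives (2) → 7 ✓

Line 2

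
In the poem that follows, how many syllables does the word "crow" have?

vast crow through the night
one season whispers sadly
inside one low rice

"crow" has 1 syllable.

1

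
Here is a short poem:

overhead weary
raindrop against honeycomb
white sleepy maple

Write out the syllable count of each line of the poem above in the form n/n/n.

Line 1: "overhead weary": 3+2 = 5
Line 2: "raindrop against honeycomb": 2+2+3 = 7
Line 3: "white sleepy maple": 1+2+2 = 5

5/7/5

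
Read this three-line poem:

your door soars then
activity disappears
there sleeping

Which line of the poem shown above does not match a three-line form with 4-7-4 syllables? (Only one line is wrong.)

The third line

Line 1: "your door soars then": 1+1+1+1 = 4 ✓
Line 2: "activity disappears": 4+3 = 7 ✓
Line 3: "there sleeping": 1+2 = 3 (expected 4)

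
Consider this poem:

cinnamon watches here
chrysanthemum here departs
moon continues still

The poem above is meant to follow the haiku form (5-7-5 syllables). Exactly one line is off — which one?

Line 1

Line 1: "cinnamon watches here": 3+2+1 = 6 (expected 5)
Line 2: "chrysanthemum here departs": 4+1+2 = 7 ✓
Line 3: "moon continues still": 1+3+1 = 5 ✓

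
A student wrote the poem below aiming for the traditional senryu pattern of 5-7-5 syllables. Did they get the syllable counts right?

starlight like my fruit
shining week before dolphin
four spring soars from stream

Line 1: "starlight like my fruit": 2+1+1+1 = 5 ✓
Line 2: "shining week before dolphin": 2+1+2+2 = 7 ✓
Line 3: "four spring soars from stream": 1+1+1+1+1 = 5 ✓

Yes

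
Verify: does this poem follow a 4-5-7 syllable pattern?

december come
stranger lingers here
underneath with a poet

Line 1: december(3) + come(1) = 4 ✓
Line 2: stranger(2) + lingers(2) + here(1) = 5 ✓
Line 3: underneath(3) + with(1) + a(1) + poet(2) = 7 ✓

Yes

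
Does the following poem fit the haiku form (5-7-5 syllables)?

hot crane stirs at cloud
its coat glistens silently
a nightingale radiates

No

Line 1: hot(1) + crane(1) + stirs(1) + at(1) + cloud(1) = 5 ✓
Line 2: its(1) + coat(1) + glistens(2) + silently(3) = 7 ✓
Line 3: a(1) + nightingale(3) + radiates(3) = 7 (expected 5)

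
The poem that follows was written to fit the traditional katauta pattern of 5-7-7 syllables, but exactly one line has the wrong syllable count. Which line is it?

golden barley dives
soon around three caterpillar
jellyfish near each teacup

Line 2

Line 1: "golden barley dives": 2+2+1 = 5 ✓
Line 2: "soon around three caterpillar": 1+2+1+4 = 8 (expected 7)
Line 3: "jellyfish near each teacup": 3+1+1+2 = 7 ✓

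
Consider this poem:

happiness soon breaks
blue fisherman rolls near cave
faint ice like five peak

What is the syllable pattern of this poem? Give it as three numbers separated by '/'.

Line 1: happiness (3), soon (1), breaks (1) → 5
Line 2: blue (1), fisherman (3), rolls (1), near (1), cave (1) → 7
Line 3: faint (1), ice (1), like (1), five (1), peak (1) → 5

5/7/5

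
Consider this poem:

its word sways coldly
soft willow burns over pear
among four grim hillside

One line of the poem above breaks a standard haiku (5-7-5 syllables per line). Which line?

The third line

Line 1: its (1), word (1), sways (1), coldly (2) → 5 ✓
Line 2: soft (1), willow (2), burns (1), over (2), pear (1) → 7 ✓
Line 3: among (2), four (1), grim (1), hillside (2) → 6 (expected 5)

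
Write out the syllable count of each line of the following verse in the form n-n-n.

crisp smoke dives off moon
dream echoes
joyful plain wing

Line 1: crisp (1), smoke (1), dives (1), off (1), moon (1) → 5
Line 2: dream (1), echoes (2) → 3
Line 3: joyful (2), plain (1), wing (1) → 4

5-3-4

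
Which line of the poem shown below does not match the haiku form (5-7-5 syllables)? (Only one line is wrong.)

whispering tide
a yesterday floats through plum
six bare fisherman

Line 1: whispering(3) + tide(1) = 4 (expected 5)
Line 2: a(1) + yesterday(3) + floats(1) + through(1) + plum(1) = 7 ✓
Line 3: six(1) + bare(1) + fisherman(3) = 5 ✓

The first line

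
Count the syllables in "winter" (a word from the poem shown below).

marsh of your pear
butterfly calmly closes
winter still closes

"winter" has 2 syllables.

2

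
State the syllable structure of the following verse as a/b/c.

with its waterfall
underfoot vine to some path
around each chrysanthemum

5/7/7

Line 1: with(1) + its(1) + waterfall(3) = 5
Line 2: underfoot(3) + vine(1) + to(1) + some(1) + path(1) = 7
Line 3: around(2) + each(1) + chrysanthemum(4) = 7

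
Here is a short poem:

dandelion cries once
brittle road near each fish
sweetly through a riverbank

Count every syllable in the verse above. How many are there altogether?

19

Line 1: dandelion (4), cries (1), once (1) → 6
Line 2: brittle (2), road (1), near (1), each (1), fish (1) → 6
Line 3: sweetly (2), through (1), a (1), riverbank (3) → 7
Total: 6 + 6 + 7 = 19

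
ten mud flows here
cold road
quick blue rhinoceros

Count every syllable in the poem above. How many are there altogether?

12

Line 1: "ten mud flows here": 1+1+1+1 = 4
Line 2: "cold road": 1+1 = 2
Line 3: "quick blue rhinoceros": 1+1+4 = 6
Total: 4 + 2 + 6 = 12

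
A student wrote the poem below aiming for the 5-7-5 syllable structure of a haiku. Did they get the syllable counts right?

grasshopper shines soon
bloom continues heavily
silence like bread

Line 1: grasshopper (3), shines (1), soon (1) → 5 ✓
Line 2: bloom (1), continues (3), heavily (3) → 7 ✓
Line 3: silence (2), like (1), bread (1) → 4 (expected 5)

No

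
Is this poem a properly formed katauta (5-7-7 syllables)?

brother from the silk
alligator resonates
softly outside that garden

Yes

Line 1: "brother from the silk": 2+1+1+1 = 5 ✓
Line 2: "alligator resonates": 4+3 = 7 ✓
Line 3: "softly outside that garden": 2+2+1+2 = 7 ✓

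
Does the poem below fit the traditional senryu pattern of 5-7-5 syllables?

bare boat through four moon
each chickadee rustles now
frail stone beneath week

Yes

Line 1: "bare boat through four moon": 1+1+1+1+1 = 5 ✓
Line 2: "each chickadee rustles now": 1+3+2+1 = 7 ✓
Line 3: "frail stone beneath week": 1+1+2+1 = 5 ✓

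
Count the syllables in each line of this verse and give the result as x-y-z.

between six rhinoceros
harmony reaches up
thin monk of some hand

Line 1: "between six rhinoceros": 2+1+4 = 7
Line 2: "harmony reaches up": 3+2+1 = 6
Line 3: "thin monk of some hand": 1+1+1+1+1 = 5

7-6-5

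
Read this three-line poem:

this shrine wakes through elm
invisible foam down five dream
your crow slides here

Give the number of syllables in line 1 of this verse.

Line 1: this(1) + shrine(1) + wakes(1) + through(1) + elm(1) = 5

5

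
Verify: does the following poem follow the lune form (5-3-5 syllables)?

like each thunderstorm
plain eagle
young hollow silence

Line 1: "like each thunderstorm": 1+1+3 = 5 ✓
Line 2: "plain eagle": 1+2 = 3 ✓
Line 3: "young hollow silence": 1+2+2 = 5 ✓

Yes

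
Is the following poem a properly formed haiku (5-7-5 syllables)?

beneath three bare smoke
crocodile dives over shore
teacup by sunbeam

Line 1: beneath (2), three (1), bare (1), smoke (1) → 5 ✓
Line 2: crocodile (3), dives (1), over (2), shore (1) → 7 ✓
Line 3: teacup (2), by (1), sunbeam (2) → 5 ✓

Yes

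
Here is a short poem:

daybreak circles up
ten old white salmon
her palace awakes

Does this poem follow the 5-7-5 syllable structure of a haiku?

No

Line 1: "daybreak circles up": 2+2+1 = 5 ✓
Line 2: "ten old white salmon": 1+1+1+2 = 5 (expected 7)
Line 3: "her palace awakes": 1+2+2 = 5 ✓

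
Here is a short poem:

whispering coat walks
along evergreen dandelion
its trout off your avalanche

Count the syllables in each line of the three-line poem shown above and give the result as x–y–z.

5–9–7

Line 1: "whispering coat walks": 3+1+1 = 5
Line 2: "along evergreen dandelion": 2+3+4 = 9
Line 3: "its trout off your avalanche": 1+1+1+1+3 = 7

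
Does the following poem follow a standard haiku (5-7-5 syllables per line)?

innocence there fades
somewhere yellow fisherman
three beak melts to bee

Yes

Line 1: innocence (3), there (1), fades (1) → 5 ✓
Line 2: somewhere (2), yellow (2), fisherman (3) → 7 ✓
Line 3: three (1), beak (1), melts (1), to (1), bee (1) → 5 ✓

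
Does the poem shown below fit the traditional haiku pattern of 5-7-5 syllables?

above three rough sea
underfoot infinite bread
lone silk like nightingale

Line 1: above(2) + three(1) + rough(1) + sea(1) = 5 ✓
Line 2: underfoot(3) + infinite(3) + bread(1) = 7 ✓
Line 3: lone(1) + silk(1) + like(1) + nightingale(3) = 6 (expected 5)

No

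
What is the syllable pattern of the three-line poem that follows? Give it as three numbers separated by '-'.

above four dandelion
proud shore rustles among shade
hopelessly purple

7-7-5

Line 1: above (2), four (1), dandelion (4) → 7
Line 2: proud (1), shore (1), rustles (2), among (2), shade (1) → 7
Line 3: hopelessly (3), purple (2) → 5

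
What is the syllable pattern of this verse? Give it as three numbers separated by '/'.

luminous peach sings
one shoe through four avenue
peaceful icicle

5/7/5

Line 1: "luminous peach sings": 3+1+1 = 5
Line 2: "one shoe through four avenue": 1+1+1+1+3 = 7
Line 3: "peaceful icicle": 2+3 = 5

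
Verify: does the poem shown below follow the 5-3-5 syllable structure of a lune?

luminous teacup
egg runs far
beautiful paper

Line 1: luminous (3), teacup (2) → 5 ✓
Line 2: egg (1), runs (1), far (1) → 3 ✓
Line 3: beautiful (3), paper (2) → 5 ✓

Yes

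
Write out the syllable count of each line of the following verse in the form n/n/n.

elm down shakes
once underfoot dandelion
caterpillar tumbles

3/8/6

Line 1: elm(1) + down(1) + shakes(1) = 3
Line 2: once(1) + underfoot(3) + dandelion(4) = 8
Line 3: caterpillar(4) + tumbles(2) = 6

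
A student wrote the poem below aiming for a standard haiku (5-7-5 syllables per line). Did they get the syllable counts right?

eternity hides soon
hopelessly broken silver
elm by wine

No

Line 1: "eternity hides soon": 4+1+1 = 6 (expected 5)
Line 2: "hopelessly broken silver": 3+2+2 = 7 ✓
Line 3: "elm by wine": 1+1+1 = 3 (expected 5)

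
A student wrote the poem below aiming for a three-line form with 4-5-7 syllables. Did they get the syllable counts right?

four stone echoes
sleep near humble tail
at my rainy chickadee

Yes

Line 1: "four stone echoes": 1+1+2 = 4 ✓
Line 2: "sleep near humble tail": 1+1+2+1 = 5 ✓
Line 3: "at my rainy chickadee": 1+1+2+3 = 7 ✓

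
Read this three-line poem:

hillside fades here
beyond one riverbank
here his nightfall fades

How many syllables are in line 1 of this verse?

Line 1: hillside (2), fades (1), here (1) → 4

4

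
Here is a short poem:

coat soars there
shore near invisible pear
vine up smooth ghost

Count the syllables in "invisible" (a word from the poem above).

4

"invisible" has 4 syllables.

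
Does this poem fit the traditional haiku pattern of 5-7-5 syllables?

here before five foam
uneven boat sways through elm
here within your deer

Yes

Line 1: "here before five foam": 1+2+1+1 = 5 ✓
Line 2: "uneven boat sways through elm": 3+1+1+1+1 = 7 ✓
Line 3: "here within your deer": 1+2+1+1 = 5 ✓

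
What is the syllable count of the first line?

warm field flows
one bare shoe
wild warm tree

3

The first line: warm (1), field (1), flows (1) → 3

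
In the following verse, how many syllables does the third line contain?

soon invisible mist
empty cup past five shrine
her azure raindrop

The third line: her(1) + azure(2) + raindrop(2) = 5

5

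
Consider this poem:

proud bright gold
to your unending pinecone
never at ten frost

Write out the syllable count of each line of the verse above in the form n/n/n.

Line 1: "proud bright gold": 1+1+1 = 3
Line 2: "to your unending pinecone": 1+1+3+2 = 7
Line 3: "never at ten frost": 2+1+1+1 = 5

3/7/5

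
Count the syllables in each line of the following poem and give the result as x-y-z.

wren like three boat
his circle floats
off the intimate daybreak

4-4-7

Line 1: "wren like three boat": 1+1+1+1 = 4
Line 2: "his circle floats": 1+2+1 = 4
Line 3: "off the intimate daybreak": 1+1+3+2 = 7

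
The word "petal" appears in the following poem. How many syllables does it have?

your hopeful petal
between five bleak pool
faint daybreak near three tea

2

"petal" has 2 syllables.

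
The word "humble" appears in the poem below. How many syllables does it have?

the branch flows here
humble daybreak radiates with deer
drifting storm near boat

2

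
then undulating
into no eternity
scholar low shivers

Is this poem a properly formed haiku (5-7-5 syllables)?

Yes

Line 1: then (1), undulating (4) → 5 ✓
Line 2: into (2), no (1), eternity (4) → 7 ✓
Line 3: scholar (2), low (1), shivers (2) → 5 ✓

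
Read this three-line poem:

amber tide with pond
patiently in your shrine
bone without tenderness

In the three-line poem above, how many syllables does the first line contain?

The first line: amber (2), tide (1), with (1), pond (1) → 5

5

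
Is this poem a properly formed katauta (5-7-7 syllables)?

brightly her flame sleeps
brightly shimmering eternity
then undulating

Line 1: "brightly her flame sleeps": 2+1+1+1 = 5 ✓
Line 2: "brightly shimmering eternity": 2+3+4 = 9 (expected 7)
Line 3: "then undulating": 1+4 = 5 (expected 7)

No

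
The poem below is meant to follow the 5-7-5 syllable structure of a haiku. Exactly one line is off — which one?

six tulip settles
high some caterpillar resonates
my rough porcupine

Line 1: six (1), tulip (2), settles (2) → 5 ✓
Line 2: high (1), some (1), caterpillar (4), resonates (3) → 9 (expected 7)
Line 3: my (1), rough (1), porcupine (3) → 5 ✓

Line 2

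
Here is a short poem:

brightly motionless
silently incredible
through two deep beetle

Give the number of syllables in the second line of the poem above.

7

The second line: silently (3), incredible (4) → 7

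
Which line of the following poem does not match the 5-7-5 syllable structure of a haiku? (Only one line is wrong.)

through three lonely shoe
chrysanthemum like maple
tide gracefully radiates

Line 1: "through three lonely shoe": 1+1+2+1 = 5 ✓
Line 2: "chrysanthemum like maple": 4+1+2 = 7 ✓
Line 3: "tide gracefully radiates": 1+3+3 = 7 (expected 5)

Line 3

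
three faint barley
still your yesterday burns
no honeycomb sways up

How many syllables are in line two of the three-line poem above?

Line two: "still your yesterday burns": 1+1+3+1 = 6

6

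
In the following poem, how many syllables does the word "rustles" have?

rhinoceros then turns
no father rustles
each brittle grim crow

2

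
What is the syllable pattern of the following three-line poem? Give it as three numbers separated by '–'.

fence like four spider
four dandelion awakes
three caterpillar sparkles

5–7–7

Line 1: fence(1) + like(1) + four(1) + spider(2) = 5
Line 2: four(1) + dandelion(4) + awakes(2) = 7
Line 3: three(1) + caterpillar(4) + sparkles(2) = 7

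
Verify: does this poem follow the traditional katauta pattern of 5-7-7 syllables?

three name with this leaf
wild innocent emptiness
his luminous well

No

Line 1: "three name with this leaf": 1+1+1+1+1 = 5 ✓
Line 2: "wild innocent emptiness": 1+3+3 = 7 ✓
Line 3: "his luminous well": 1+3+1 = 5 (expected 7)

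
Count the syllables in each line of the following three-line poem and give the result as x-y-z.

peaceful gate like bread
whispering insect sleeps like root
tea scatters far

5-8-4

Line 1: "peaceful gate like bread": 2+1+1+1 = 5
Line 2: "whispering insect sleeps like root": 3+2+1+1+1 = 8
Line 3: "tea scatters far": 1+2+1 = 4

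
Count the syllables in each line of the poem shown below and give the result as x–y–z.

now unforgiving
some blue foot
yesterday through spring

Line 1: now (1), unforgiving (4) → 5
Line 2: some (1), blue (1), foot (1) → 3
Line 3: yesterday (3), through (1), spring (1) → 5

5–3–5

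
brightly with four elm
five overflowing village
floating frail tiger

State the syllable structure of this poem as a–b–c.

Line 1: "brightly with four elm": 2+1+1+1 = 5
Line 2: "five overflowing village": 1+4+2 = 7
Line 3: "floating frail tiger": 2+1+2 = 5

5–7–5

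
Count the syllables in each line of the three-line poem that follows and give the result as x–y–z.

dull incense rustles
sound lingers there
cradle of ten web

5–4–5

Line 1: dull(1) + incense(2) + rustles(2) = 5
Line 2: sound(1) + lingers(2) + there(1) = 4
Line 3: cradle(2) + of(1) + ten(1) + web(1) = 5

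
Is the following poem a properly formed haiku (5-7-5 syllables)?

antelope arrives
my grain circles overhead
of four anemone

Line 1: "antelope arrives": 3+2 = 5 ✓
Line 2: "my grain circles overhead": 1+1+2+3 = 7 ✓
Line 3: "of four anemone": 1+1+4 = 6 (expected 5)

No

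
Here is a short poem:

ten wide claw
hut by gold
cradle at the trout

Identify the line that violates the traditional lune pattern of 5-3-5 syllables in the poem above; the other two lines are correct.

Line 1: ten(1) + wide(1) + claw(1) = 3 (expected 5)
Line 2: hut(1) + by(1) + gold(1) = 3 ✓
Line 3: cradle(2) + at(1) + the(1) + trout(1) = 5 ✓

Line 1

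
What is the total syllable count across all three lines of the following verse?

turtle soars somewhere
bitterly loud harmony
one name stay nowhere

17

Line 1: "turtle soars somewhere": 2+1+2 = 5
Line 2: "bitterly loud harmony": 3+1+3 = 7
Line 3: "one name stay nowhere": 1+1+1+2 = 5
Total: 5 + 7 + 5 = 17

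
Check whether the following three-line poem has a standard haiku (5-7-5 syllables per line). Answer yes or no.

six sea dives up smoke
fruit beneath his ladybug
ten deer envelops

Yes

Line 1: "six sea dives up smoke": 1+1+1+1+1 = 5 ✓
Line 2: "fruit beneath his ladybug": 1+2+1+3 = 7 ✓
Line 3: "ten deer envelops": 1+1+3 = 5 ✓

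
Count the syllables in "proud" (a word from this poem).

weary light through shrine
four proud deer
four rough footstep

1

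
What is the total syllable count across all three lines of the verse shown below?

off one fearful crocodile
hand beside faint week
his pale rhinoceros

18

Line 1: off(1) + one(1) + fearful(2) + crocodile(3) = 7
Line 2: hand(1) + beside(2) + faint(1) + week(1) = 5
Line 3: his(1) + pale(1) + rhinoceros(4) = 6
Total: 7 + 5 + 6 = 18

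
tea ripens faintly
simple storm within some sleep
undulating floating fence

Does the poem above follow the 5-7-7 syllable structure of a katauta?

Yes

Line 1: tea(1) + ripens(2) + faintly(2) = 5 ✓
Line 2: simple(2) + storm(1) + within(2) + some(1) + sleep(1) = 7 ✓
Line 3: undulating(4) + floating(2) + fence(1) = 7 ✓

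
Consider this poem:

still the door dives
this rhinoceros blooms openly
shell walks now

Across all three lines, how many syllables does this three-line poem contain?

Line 1: "still the door dives": 1+1+1+1 = 4
Line 2: "this rhinoceros blooms openly": 1+4+1+3 = 9
Line 3: "shell walks now": 1+1+1 = 3
Total: 4 + 9 + 3 = 16

16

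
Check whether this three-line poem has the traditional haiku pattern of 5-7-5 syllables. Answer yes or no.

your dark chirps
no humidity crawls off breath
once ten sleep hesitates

No

Line 1: "your dark chirps": 1+1+1 = 3 (expected 5)
Line 2: "no humidity crawls off breath": 1+4+1+1+1 = 8 (expected 7)
Line 3: "once ten sleep hesitates": 1+1+1+3 = 6 (expected 5)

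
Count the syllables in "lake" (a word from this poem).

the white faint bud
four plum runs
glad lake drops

"lake" has 1 syllable.

1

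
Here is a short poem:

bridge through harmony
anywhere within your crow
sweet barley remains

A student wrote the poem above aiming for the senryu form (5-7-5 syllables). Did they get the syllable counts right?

Line 1: bridge (1), through (1), harmony (3) → 5 ✓
Line 2: anywhere (3), within (2), your (1), crow (1) → 7 ✓
Line 3: sweet (1), barley (2), remains (2) → 5 ✓

Yes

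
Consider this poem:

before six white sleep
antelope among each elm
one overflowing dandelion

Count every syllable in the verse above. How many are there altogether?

Line 1: "before six white sleep": 2+1+1+1 = 5
Line 2: "antelope among each elm": 3+2+1+1 = 7
Line 3: "one overflowing dandelion": 1+4+4 = 9
Total: 5 + 7 + 9 = 21

21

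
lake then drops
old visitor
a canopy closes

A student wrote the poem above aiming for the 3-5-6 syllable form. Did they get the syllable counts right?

Line 1: lake (1), then (1), drops (1) → 3 ✓
Line 2: old (1), visitor (3) → 4 (expected 5)
Line 3: a (1), canopy (3), closes (2) → 6 ✓

No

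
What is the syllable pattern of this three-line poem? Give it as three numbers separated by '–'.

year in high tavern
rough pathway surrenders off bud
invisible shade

Line 1: year (1), in (1), high (1), tavern (2) → 5
Line 2: rough (1), pathway (2), surrenders (3), off (1), bud (1) → 8
Line 3: invisible (4), shade (1) → 5

5–8–5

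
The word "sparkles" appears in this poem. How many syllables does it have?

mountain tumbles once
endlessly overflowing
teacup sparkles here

2

"sparkles" has 2 syllables.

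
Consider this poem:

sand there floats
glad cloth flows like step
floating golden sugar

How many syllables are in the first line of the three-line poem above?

The first line: "sand there floats": 1+1+1 = 3

3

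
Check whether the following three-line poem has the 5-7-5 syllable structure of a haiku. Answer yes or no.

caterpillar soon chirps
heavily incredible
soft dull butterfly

Line 1: "caterpillar soon chirps": 4+1+1 = 6 (expected 5)
Line 2: "heavily incredible": 3+4 = 7 ✓
Line 3: "soft dull butterfly": 1+1+3 = 5 ✓

No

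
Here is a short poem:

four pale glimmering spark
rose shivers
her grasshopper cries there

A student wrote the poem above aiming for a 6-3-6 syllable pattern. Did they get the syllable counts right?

Line 1: "four pale glimmering spark": 1+1+3+1 = 6 ✓
Line 2: "rose shivers": 1+2 = 3 ✓
Line 3: "her grasshopper cries there": 1+3+1+1 = 6 ✓

Yes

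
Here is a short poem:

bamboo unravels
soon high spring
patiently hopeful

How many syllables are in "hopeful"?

2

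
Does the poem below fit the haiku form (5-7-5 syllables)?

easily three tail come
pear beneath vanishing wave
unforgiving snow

No

Line 1: easily (3), three (1), tail (1), come (1) → 6 (expected 5)
Line 2: pear (1), beneath (2), vanishing (3), wave (1) → 7 ✓
Line 3: unforgiving (4), snow (1) → 5 ✓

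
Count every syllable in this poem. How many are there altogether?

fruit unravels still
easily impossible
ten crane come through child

Line 1: fruit(1) + unravels(3) + still(1) = 5
Line 2: easily(3) + impossible(4) = 7
Line 3: ten(1) + crane(1) + come(1) + through(1) + child(1) = 5
Total: 5 + 7 + 5 = 17

17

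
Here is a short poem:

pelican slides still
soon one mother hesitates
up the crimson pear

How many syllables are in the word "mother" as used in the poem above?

2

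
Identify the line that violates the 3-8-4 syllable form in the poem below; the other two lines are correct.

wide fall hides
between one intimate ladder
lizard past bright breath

Line 3

Line 1: wide (1), fall (1), hides (1) → 3 ✓
Line 2: between (2), one (1), intimate (3), ladder (2) → 8 ✓
Line 3: lizard (2), past (1), bright (1), breath (1) → 5 (expected 4)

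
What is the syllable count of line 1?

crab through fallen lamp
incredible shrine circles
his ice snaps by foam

5

Line 1: "crab through fallen lamp": 1+1+2+1 = 5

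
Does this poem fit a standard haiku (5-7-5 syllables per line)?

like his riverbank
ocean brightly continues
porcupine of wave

Line 1: like(1) + his(1) + riverbank(3) = 5 ✓
Line 2: ocean(2) + brightly(2) + continues(3) = 7 ✓
Line 3: porcupine(3) + of(1) + wave(1) = 5 ✓

Yes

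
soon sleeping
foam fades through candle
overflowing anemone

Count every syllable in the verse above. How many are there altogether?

16

Line 1: soon(1) + sleeping(2) = 3
Line 2: foam(1) + fades(1) + through(1) + candle(2) = 5
Line 3: overflowing(4) + anemone(4) = 8
Total: 3 + 5 + 8 = 16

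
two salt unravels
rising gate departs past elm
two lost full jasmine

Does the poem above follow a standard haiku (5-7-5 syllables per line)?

Yes

Line 1: "two salt unravels": 1+1+3 = 5 ✓
Line 2: "rising gate departs past elm": 2+1+2+1+1 = 7 ✓
Line 3: "two lost full jasmine": 1+1+1+2 = 5 ✓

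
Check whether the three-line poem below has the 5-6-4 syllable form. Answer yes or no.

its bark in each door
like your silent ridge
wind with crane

No

Line 1: its(1) + bark(1) + in(1) + each(1) + door(1) = 5 ✓
Line 2: like(1) + your(1) + silent(2) + ridge(1) = 5 (expected 6)
Line 3: wind(1) + with(1) + crane(1) = 3 (expected 4)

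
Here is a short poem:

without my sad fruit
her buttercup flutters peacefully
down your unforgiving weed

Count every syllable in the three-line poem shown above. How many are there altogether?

21

Line 1: without (2), my (1), sad (1), fruit (1) → 5
Line 2: her (1), buttercup (3), flutters (2), peacefully (3) → 9
Line 3: down (1), your (1), unforgiving (4), weed (1) → 7
Total: 5 + 9 + 7 = 21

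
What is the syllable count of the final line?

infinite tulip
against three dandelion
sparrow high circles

The final line: sparrow(2) + high(1) + circles(2) = 5

5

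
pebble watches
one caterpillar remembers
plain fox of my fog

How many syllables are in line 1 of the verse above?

4

Line 1: "pebble watches": 2+2 = 4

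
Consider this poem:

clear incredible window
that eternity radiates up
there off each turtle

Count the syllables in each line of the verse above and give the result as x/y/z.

Line 1: clear(1) + incredible(4) + window(2) = 7
Line 2: that(1) + eternity(4) + radiates(3) + up(1) = 9
Line 3: there(1) + off(1) + each(1) + turtle(2) = 5

7/9/5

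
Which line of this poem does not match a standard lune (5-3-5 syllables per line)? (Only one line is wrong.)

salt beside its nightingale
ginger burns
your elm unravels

Line 1: salt (1), beside (2), its (1), nightingale (3) → 7 (expected 5)
Line 2: ginger (2), burns (1) → 3 ✓
Line 3: your (1), elm (1), unravels (3) → 5 ✓

The first line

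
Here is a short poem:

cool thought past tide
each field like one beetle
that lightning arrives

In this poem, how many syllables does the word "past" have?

1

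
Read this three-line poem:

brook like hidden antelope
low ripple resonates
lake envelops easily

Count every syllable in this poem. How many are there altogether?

Line 1: brook (1), like (1), hidden (2), antelope (3) → 7
Line 2: low (1), ripple (2), resonates (3) → 6
Line 3: lake (1), envelops (3), easily (3) → 7
Total: 7 + 6 + 7 = 20

20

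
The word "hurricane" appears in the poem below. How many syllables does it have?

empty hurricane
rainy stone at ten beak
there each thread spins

3

"hurricane" has 3 syllables.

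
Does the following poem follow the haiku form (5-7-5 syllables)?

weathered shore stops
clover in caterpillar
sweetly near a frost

No

Line 1: weathered (2), shore (1), stops (1) → 4 (expected 5)
Line 2: clover (2), in (1), caterpillar (4) → 7 ✓
Line 3: sweetly (2), near (1), a (1), frost (1) → 5 ✓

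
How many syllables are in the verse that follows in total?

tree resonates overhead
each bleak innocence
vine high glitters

16

Line 1: tree(1) + resonates(3) + overhead(3) = 7
Line 2: each(1) + bleak(1) + innocence(3) = 5
Line 3: vine(1) + high(1) + glitters(2) = 4
Total: 7 + 5 + 4 = 16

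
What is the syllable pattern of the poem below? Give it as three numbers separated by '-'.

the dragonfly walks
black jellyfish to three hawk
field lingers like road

Line 1: the(1) + dragonfly(3) + walks(1) = 5
Line 2: black(1) + jellyfish(3) + to(1) + three(1) + hawk(1) = 7
Line 3: field(1) + lingers(2) + like(1) + road(1) = 5

5-7-5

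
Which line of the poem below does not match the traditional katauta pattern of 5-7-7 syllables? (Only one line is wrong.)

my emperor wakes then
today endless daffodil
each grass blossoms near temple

Line 1: my (1), emperor (3), wakes (1), then (1) → 6 (expected 5)
Line 2: today (2), endless (2), daffodil (3) → 7 ✓
Line 3: each (1), grass (1), blossoms (2), near (1), temple (2) → 7 ✓

The first line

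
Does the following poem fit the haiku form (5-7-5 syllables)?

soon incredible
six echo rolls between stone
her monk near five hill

Line 1: soon(1) + incredible(4) = 5 ✓
Line 2: six(1) + echo(2) + rolls(1) + between(2) + stone(1) = 7 ✓
Line 3: her(1) + monk(1) + near(1) + five(1) + hill(1) = 5 ✓

Yes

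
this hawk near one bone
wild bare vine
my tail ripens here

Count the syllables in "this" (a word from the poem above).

1

"this" has 1 syllable.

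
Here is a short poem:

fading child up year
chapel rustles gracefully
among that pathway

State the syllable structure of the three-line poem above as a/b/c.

5/7/5

Line 1: "fading child up year": 2+1+1+1 = 5
Line 2: "chapel rustles gracefully": 2+2+3 = 7
Line 3: "among that pathway": 2+1+2 = 5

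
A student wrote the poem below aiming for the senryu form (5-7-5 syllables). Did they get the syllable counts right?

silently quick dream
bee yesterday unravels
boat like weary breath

Yes

Line 1: "silently quick dream": 3+1+1 = 5 ✓
Line 2: "bee yesterday unravels": 1+3+3 = 7 ✓
Line 3: "boat like weary breath": 1+1+2+1 = 5 ✓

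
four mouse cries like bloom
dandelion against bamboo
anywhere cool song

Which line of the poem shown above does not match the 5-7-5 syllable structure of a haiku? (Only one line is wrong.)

Line 2

Line 1: four (1), mouse (1), cries (1), like (1), bloom (1) → 5 ✓
Line 2: dandelion (4), against (2), bamboo (2) → 8 (expected 7)
Line 3: anywhere (3), cool (1), song (1) → 5 ✓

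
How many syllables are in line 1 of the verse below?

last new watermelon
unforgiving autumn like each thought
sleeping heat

6

Line 1: "last new watermelon": 1+1+4 = 6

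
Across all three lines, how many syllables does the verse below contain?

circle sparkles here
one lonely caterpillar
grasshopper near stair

Line 1: circle (2), sparkles (2), here (1) → 5
Line 2: one (1), lonely (2), caterpillar (4) → 7
Line 3: grasshopper (3), near (1), stair (1) → 5
Total: 5 + 7 + 5 = 17

17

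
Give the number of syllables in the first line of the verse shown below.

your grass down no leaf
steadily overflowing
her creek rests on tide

5

The first line: "your grass down no leaf": 1+1+1+1+1 = 5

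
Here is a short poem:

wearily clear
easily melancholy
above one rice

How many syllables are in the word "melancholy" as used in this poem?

4

"melancholy" has 4 syllables.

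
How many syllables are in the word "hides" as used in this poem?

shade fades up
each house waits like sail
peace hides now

1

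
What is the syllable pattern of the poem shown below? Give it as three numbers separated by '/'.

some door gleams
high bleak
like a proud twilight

3/2/5

Line 1: "some door gleams": 1+1+1 = 3
Line 2: "high bleak": 1+1 = 2
Line 3: "like a proud twilight": 1+1+1+2 = 5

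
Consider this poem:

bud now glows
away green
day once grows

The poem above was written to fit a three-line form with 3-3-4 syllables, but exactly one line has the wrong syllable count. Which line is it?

Line 3

Line 1: bud (1), now (1), glows (1) → 3 ✓
Line 2: away (2), green (1) → 3 ✓
Line 3: day (1), once (1), grows (1) → 3 (expected 4)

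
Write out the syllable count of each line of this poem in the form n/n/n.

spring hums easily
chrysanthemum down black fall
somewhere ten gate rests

Line 1: spring (1), hums (1), easily (3) → 5
Line 2: chrysanthemum (4), down (1), black (1), fall (1) → 7
Line 3: somewhere (2), ten (1), gate (1), rests (1) → 5

5/7/5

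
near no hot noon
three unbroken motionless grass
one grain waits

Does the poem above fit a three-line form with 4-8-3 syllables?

Yes

Line 1: near (1), no (1), hot (1), noon (1) → 4 ✓
Line 2: three (1), unbroken (3), motionless (3), grass (1) → 8 ✓
Line 3: one (1), grain (1), waits (1) → 3 ✓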